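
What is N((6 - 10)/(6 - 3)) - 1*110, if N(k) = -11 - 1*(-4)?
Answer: -117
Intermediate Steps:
N(k) = -7 (N(k) = -11 + 4 = -7)
N((6 - 10)/(6 - 3)) - 1*110 = -7 - 1*110 = -7 - 110 = -117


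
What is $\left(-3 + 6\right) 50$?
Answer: $150$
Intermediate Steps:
$\left(-3 + 6\right) 50 = 3 \cdot 50 = 150$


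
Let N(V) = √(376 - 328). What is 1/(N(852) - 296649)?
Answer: -98883/29333543051 - 4*√3/88000629153 ≈ -3.3711e-6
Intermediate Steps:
N(V) = 4*√3 (N(V) = √48 = 4*√3)
1/(N(852) - 296649) = 1/(4*√3 - 296649) = 1/(-296649 + 4*√3)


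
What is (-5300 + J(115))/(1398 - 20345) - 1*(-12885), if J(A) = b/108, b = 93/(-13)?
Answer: 114256300891/8867196 ≈ 12885.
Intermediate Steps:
b = -93/13 (b = 93*(-1/13) = -93/13 ≈ -7.1538)
J(A) = -31/468 (J(A) = -93/13/108 = -93/13*1/108 = -31/468)
(-5300 + J(115))/(1398 - 20345) - 1*(-12885) = (-5300 - 31/468)/(1398 - 20345) - 1*(-12885) = -2480431/468/(-18947) + 12885 = -2480431/468*(-1/18947) + 12885 = 2480431/8867196 + 12885 = 114256300891/8867196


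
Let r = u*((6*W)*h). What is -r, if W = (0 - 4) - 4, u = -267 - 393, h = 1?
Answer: -31680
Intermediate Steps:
u = -660
W = -8 (W = -4 - 4 = -8)
r = 31680 (r = -660*6*(-8) = -(-31680) = -660*(-48) = 31680)
-r = -1*31680 = -31680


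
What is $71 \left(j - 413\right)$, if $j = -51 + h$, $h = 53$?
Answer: $-29181$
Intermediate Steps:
$j = 2$ ($j = -51 + 53 = 2$)
$71 \left(j - 413\right) = 71 \left(2 - 413\right) = 71 \left(-411\right) = -29181$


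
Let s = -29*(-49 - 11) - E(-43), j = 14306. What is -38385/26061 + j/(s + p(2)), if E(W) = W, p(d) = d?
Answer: 852413/130305 ≈ 6.5417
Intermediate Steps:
s = 1783 (s = -29*(-49 - 11) - 1*(-43) = -29*(-60) + 43 = 1740 + 43 = 1783)
-38385/26061 + j/(s + p(2)) = -38385/26061 + 14306/(1783 + 2) = -38385*1/26061 + 14306/1785 = -12795/8687 + 14306*(1/1785) = -12795/8687 + 14306/1785 = 852413/130305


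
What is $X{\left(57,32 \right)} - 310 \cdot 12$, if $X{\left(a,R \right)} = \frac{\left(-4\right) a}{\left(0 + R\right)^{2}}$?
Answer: $- \frac{952377}{256} \approx -3720.2$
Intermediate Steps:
$X{\left(a,R \right)} = - \frac{4 a}{R^{2}}$ ($X{\left(a,R \right)} = \frac{\left(-4\right) a}{R^{2}} = - \frac{4 a}{R^{2}}$)
$X{\left(57,32 \right)} - 310 \cdot 12 = \left(-4\right) 57 \cdot \frac{1}{1024} - 310 \cdot 12 = \left(-4\right) 57 \cdot \frac{1}{1024} - 3720 = - \frac{57}{256} - 3720 = - \frac{952377}{256}$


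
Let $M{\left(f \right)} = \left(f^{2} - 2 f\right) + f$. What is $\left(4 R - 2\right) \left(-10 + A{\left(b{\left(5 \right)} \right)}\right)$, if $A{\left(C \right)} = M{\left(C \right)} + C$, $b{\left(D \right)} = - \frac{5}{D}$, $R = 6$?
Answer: $-198$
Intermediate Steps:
$M{\left(f \right)} = f^{2} - f$
$A{\left(C \right)} = C + C \left(-1 + C\right)$ ($A{\left(C \right)} = C \left(-1 + C\right) + C = C + C \left(-1 + C\right)$)
$\left(4 R - 2\right) \left(-10 + A{\left(b{\left(5 \right)} \right)}\right) = \left(4 \cdot 6 - 2\right) \left(-10 + \left(- \frac{5}{5}\right)^{2}\right) = \left(24 - 2\right) \left(-10 + \left(\left(-5\right) \frac{1}{5}\right)^{2}\right) = 22 \left(-10 + \left(-1\right)^{2}\right) = 22 \left(-10 + 1\right) = 22 \left(-9\right) = -198$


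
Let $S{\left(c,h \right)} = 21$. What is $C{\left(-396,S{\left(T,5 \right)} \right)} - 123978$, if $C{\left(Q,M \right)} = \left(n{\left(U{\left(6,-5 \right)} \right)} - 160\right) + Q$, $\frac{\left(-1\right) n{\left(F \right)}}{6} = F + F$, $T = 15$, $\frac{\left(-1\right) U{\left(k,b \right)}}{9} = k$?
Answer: $-123886$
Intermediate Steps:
$U{\left(k,b \right)} = - 9 k$
$n{\left(F \right)} = - 12 F$ ($n{\left(F \right)} = - 6 \left(F + F\right) = - 6 \cdot 2 F = - 12 F$)
$C{\left(Q,M \right)} = 488 + Q$ ($C{\left(Q,M \right)} = \left(- 12 \left(\left(-9\right) 6\right) - 160\right) + Q = \left(\left(-12\right) \left(-54\right) - 160\right) + Q = \left(648 - 160\right) + Q = 488 + Q$)
$C{\left(-396,S{\left(T,5 \right)} \right)} - 123978 = \left(488 - 396\right) - 123978 = 92 - 123978 = -123886$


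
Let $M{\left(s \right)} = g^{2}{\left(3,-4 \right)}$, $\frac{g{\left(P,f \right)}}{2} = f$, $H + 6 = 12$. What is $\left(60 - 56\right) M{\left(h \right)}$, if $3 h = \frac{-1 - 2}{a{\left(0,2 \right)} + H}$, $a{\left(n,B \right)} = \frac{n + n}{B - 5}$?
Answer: $256$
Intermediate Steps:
$H = 6$ ($H = -6 + 12 = 6$)
$a{\left(n,B \right)} = \frac{2 n}{-5 + B}$
$h = - \frac{1}{6}$ ($h = \frac{\left(-1 - 2\right) \frac{1}{2 \cdot 0 \frac{1}{-5 + 2} + 6}}{3} = \frac{\left(-3\right) \frac{1}{2 \cdot 0 \frac{1}{-3} + 6}}{3} = \frac{\left(-3\right) \frac{1}{2 \cdot 0 \left(- \frac{1}{3}\right) + 6}}{3} = \frac{\left(-3\right) \frac{1}{0 + 6}}{3} = \frac{\left(-3\right) \frac{1}{6}}{3} = \frac{1}{3} \left(- \frac{1}{2}\right) = - \frac{1}{6} \approx -0.16667$)
$g{\left(P,f \right)} = 2 f$
$M{\left(s \right)} = 64$ ($M{\left(s \right)} = \left(2 \left(-4\right)\right)^{2} = \left(-8\right)^{2} = 64$)
$\left(60 - 56\right) M{\left(h \right)} = \left(60 - 56\right) 64 = 4 \cdot 64 = 256$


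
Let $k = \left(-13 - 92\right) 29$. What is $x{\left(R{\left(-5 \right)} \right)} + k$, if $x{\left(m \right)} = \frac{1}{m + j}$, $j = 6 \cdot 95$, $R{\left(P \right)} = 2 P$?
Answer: $- \frac{1705199}{560} \approx -3045.0$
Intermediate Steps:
$j = 570$
$x{\left(m \right)} = \frac{1}{570 + m}$ ($x{\left(m \right)} = \frac{1}{m + 570} = \frac{1}{570 + m}$)
$k = -3045$ ($k = \left(-105\right) 29 = -3045$)
$x{\left(R{\left(-5 \right)} \right)} + k = \frac{1}{570 + 2 \left(-5\right)} - 3045 = \frac{1}{570 - 10} - 3045 = \frac{1}{560} - 3045 = - \frac{1705199}{560}$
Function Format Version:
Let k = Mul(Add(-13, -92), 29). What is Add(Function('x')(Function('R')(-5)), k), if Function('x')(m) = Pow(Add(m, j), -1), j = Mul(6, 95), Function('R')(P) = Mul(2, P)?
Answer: Rational(-1705199, 560) ≈ -3045.0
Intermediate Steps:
j = 570
Function('x')(m) = Pow(Add(570, m), -1) (Function('x')(m) = Pow(Add(m, 570), -1) = Pow(Add(570, m), -1))
k = -3045 (k = Mul(-105, 29) = -3045)
Add(Function('x')(Function('R')(-5)), k) = Add(Pow(Add(570, Mul(2, -5)), -1), -3045) = Add(Pow(Add(570, -10), -1), -3045) = Add(Pow(560, -1), -3045) = Add(Rational(1, 560), -3045) = Rational(-1705199, 560)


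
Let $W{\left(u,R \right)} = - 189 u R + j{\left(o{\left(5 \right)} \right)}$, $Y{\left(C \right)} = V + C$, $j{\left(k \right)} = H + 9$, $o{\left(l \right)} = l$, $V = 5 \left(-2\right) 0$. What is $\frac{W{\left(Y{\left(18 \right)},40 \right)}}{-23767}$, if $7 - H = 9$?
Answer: $\frac{136073}{23767} \approx 5.7253$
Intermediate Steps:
$H = -2$ ($H = 7 - 9 = -2$)
$V = 0$ ($V = \left(-10\right) 0 = 0$)
$j{\left(k \right)} = 7$ ($j{\left(k \right)} = -2 + 9 = 7$)
$Y{\left(C \right)} = C$ ($Y{\left(C \right)} = 0 + C = C$)
$W{\left(u,R \right)} = 7 - 189 R u$ ($W{\left(u,R \right)} = - 189 u R + 7 = - 189 R u + 7 = 7 - 189 R u$)
$\frac{W{\left(Y{\left(18 \right)},40 \right)}}{-23767} = \frac{7 - 7560 \cdot 18}{-23767} = \left(7 - 136080\right) \left(- \frac{1}{23767}\right) = \left(-136073\right) \left(- \frac{1}{23767}\right) = \frac{136073}{23767}$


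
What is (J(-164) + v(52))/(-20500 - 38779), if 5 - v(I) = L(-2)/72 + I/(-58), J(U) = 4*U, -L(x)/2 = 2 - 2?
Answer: 1109/101123 ≈ 0.010967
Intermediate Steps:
L(x) = 0 (L(x) = -2*(2 - 2) = -2*0 = 0)
v(I) = 5 + I/58 (v(I) = 5 - (0/72 + I/(-58)) = 5 - (0*(1/72) + I*(-1/58)) = 5 - (0 - I/58) = 5 - (-1)*I/58 = 5 + I/58)
(J(-164) + v(52))/(-20500 - 38779) = (4*(-164) + (5 + (1/58)*52))/(-20500 - 38779) = (-656 + (5 + 26/29))/(-59279) = (-656 + 171/29)*(-1/59279) = -18853/29*(-1/59279) = 1109/101123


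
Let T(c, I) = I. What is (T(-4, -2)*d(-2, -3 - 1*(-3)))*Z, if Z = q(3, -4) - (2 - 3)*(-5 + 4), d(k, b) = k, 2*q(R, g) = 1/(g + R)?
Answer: -6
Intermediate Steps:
q(R, g) = 1/(2*(R + g)) (q(R, g) = 1/(2*(g + R)) = 1/(2*(R + g)))
Z = -3/2 (Z = 1/(2*(3 - 4)) - (2 - 3)*(-5 + 4) = (1/2)/(-1) - (-1)*(-1) = (1/2)*(-1) - 1*1 = -1/2 - 1 = -3/2 ≈ -1.5000)
(T(-4, -2)*d(-2, -3 - 1*(-3)))*Z = -2*(-2)*(-3/2) = 4*(-3/2) = -6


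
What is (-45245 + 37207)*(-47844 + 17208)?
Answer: 246252168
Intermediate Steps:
(-45245 + 37207)*(-47844 + 17208) = -8038*(-30636) = 246252168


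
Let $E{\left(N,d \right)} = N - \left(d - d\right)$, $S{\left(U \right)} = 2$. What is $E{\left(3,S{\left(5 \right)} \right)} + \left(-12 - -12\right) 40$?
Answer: $3$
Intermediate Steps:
$E{\left(N,d \right)} = N$ ($E{\left(N,d \right)} = N - 0 = N + 0 = N$)
$E{\left(3,S{\left(5 \right)} \right)} + \left(-12 - -12\right) 40 = 3 + \left(-12 - -12\right) 40 = 3 + \left(-12 + 12\right) 40 = 3 + 0 \cdot 40 = 3 + 0 = 3$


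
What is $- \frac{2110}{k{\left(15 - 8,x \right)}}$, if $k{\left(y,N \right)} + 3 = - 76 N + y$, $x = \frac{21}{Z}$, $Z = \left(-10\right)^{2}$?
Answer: $\frac{52750}{299} \approx 176.42$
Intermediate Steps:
$Z = 100$
$x = \frac{21}{100} \approx 0.21$
$k{\left(y,N \right)} = -3 + y - 76 N$ ($k{\left(y,N \right)} = -3 - \left(- y + 76 N\right) = -3 + y - 76 N$)
$- \frac{2110}{k{\left(15 - 8,x \right)}} = - \frac{2110}{-3 + \left(15 - 8\right) - \frac{399}{25}} = - \frac{2110}{-3 + 7 - \frac{399}{25}} = - \frac{2110}{- \frac{299}{25}} = \left(-2110\right) \left(- \frac{25}{299}\right) = \frac{52750}{299}$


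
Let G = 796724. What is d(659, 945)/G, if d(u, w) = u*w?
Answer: 622755/796724 ≈ 0.78164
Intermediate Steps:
d(659, 945)/G = (659*945)/796724 = 622755*(1/796724) = 622755/796724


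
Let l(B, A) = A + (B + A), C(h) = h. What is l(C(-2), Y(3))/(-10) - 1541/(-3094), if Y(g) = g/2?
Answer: 3079/7735 ≈ 0.39806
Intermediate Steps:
Y(g) = g/2 (Y(g) = g*(½) = g/2)
l(B, A) = B + 2*A (l(B, A) = A + (A + B) = B + 2*A)
l(C(-2), Y(3))/(-10) - 1541/(-3094) = (-2 + 2*((½)*3))/(-10) - 1541/(-3094) = (-2 + 2*(3/2))*(-⅒) - 1541*(-1/3094) = (-2 + 3)*(-⅒) + 1541/3094 = 1*(-⅒) + 1541/3094 = -⅒ + 1541/3094 = 3079/7735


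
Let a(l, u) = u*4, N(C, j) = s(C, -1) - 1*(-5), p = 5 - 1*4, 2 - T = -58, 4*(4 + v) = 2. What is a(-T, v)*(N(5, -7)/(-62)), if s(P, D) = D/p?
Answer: 28/31 ≈ 0.90323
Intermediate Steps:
v = -7/2 (v = -4 + (1/4)*2 = -4 + 1/2 = -7/2 ≈ -3.5000)
T = 60 (T = 2 - 1*(-58) = 2 + 58 = 60)
p = 1 (p = 5 - 4 = 1)
s(P, D) = D (s(P, D) = D/1 = D*1 = D)
N(C, j) = 4 (N(C, j) = -1 - 1*(-5) = -1 + 5 = 4)
a(l, u) = 4*u
a(-T, v)*(N(5, -7)/(-62)) = (4*(-7/2))*(4/(-62)) = -56*(-1)/62 = -14*(-2/31) = 28/31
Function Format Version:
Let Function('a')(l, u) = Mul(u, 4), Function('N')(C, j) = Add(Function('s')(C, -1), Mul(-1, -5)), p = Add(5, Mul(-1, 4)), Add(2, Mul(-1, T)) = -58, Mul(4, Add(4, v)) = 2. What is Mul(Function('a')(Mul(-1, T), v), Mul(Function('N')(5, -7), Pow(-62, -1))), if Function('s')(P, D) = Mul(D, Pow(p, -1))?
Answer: Rational(28, 31) ≈ 0.90323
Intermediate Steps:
v = Rational(-7, 2) (v = Add(-4, Mul(Rational(1, 4), 2)) = Add(-4, Rational(1, 2)) = Rational(-7, 2) ≈ -3.5000)
T = 60 (T = Add(2, Mul(-1, -58)) = Add(2, 58) = 60)
p = 1 (p = Add(5, -4) = 1)
Function('s')(P, D) = D (Function('s')(P, D) = Mul(D, Pow(1, -1)) = Mul(D, 1) = D)
Function('N')(C, j) = 4 (Function('N')(C, j) = Add(-1, Mul(-1, -5)) = Add(-1, 5) = 4)
Function('a')(l, u) = Mul(4, u)
Mul(Function('a')(Mul(-1, T), v), Mul(Function('N')(5, -7), Pow(-62, -1))) = Mul(Mul(4, Rational(-7, 2)), Mul(4, Pow(-62, -1))) = Mul(-14, Mul(4, Rational(-1, 62))) = Mul(-14, Rational(-2, 31)) = Rational(28, 31)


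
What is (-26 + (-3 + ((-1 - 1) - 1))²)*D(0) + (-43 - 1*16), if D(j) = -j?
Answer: -59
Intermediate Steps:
(-26 + (-3 + ((-1 - 1) - 1))²)*D(0) + (-43 - 1*16) = (-26 + (-3 + ((-1 - 1) - 1))²)*(-1*0) + (-43 - 1*16) = (-26 + (-3 + (-2 - 1))²)*0 + (-43 - 16) = (-26 + (-3 - 3)²)*0 - 59 = (-26 + (-6)²)*0 - 59 = (-26 + 36)*0 - 59 = 10*0 - 59 = 0 - 59 = -59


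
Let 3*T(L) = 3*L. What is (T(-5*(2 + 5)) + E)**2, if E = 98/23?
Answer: 499849/529 ≈ 944.89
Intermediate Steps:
T(L) = L (T(L) = (3*L)/3 = L)
E = 98/23 (E = 98*(1/23) = 98/23 ≈ 4.2609)
(T(-5*(2 + 5)) + E)**2 = (-5*(2 + 5) + 98/23)**2 = (-5*7 + 98/23)**2 = (-35 + 98/23)**2 = (-707/23)**2 = 499849/529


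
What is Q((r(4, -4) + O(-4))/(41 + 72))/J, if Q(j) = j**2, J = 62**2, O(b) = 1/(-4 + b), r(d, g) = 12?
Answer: 9025/3141378304 ≈ 2.8729e-6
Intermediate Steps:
J = 3844
Q((r(4, -4) + O(-4))/(41 + 72))/J = ((12 + 1/(-4 - 4))/(41 + 72))**2/3844 = ((12 + 1/(-8))/113)**2*(1/3844) = ((12 - 1/8)*(1/113))**2*(1/3844) = ((95/8)*(1/113))**2*(1/3844) = (95/904)**2*(1/3844) = (9025/817216)*(1/3844) = 9025/3141378304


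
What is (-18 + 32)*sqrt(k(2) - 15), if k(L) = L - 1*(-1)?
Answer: 28*I*sqrt(3) ≈ 48.497*I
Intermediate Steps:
k(L) = 1 + L (k(L) = L + 1 = 1 + L)
(-18 + 32)*sqrt(k(2) - 15) = (-18 + 32)*sqrt((1 + 2) - 15) = 14*sqrt(3 - 15) = 14*sqrt(-12) = 14*(2*I*sqrt(3)) = 28*I*sqrt(3)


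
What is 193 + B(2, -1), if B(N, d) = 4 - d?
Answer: 198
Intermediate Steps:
193 + B(2, -1) = 193 + (4 - 1*(-1)) = 193 + (4 + 1) = 193 + 5 = 198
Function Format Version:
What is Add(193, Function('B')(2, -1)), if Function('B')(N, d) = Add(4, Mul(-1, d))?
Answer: 198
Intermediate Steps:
Add(193, Function('B')(2, -1)) = Add(193, Add(4, Mul(-1, -1))) = Add(193, Add(4, 1)) = Add(193, 5) = 198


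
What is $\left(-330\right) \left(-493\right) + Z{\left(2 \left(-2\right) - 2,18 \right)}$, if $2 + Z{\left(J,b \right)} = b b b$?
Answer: $168520$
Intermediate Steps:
$Z{\left(J,b \right)} = -2 + b^{3}$ ($Z{\left(J,b \right)} = -2 + b b b = -2 + b^{2} b = -2 + b^{3}$)
$\left(-330\right) \left(-493\right) + Z{\left(2 \left(-2\right) - 2,18 \right)} = \left(-330\right) \left(-493\right) - \left(2 - 18^{3}\right) = 162690 + \left(-2 + 5832\right) = 162690 + 5830 = 168520$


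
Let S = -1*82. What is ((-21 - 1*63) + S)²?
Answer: 27556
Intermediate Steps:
S = -82
((-21 - 1*63) + S)² = ((-21 - 1*63) - 82)² = ((-21 - 63) - 82)² = (-84 - 82)² = (-166)² = 27556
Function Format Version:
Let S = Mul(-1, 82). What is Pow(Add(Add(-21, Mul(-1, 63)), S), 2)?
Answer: 27556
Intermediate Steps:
S = -82
Pow(Add(Add(-21, Mul(-1, 63)), S), 2) = Pow(Add(Add(-21, Mul(-1, 63)), -82), 2) = Pow(Add(Add(-21, -63), -82), 2) = Pow(Add(-84, -82), 2) = Pow(-166, 2) = 27556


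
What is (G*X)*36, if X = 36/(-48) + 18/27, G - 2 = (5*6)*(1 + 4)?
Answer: -456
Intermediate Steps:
G = 152 (G = 2 + (5*6)*(1 + 4) = 2 + 30*5 = 2 + 150 = 152)
X = -1/12 (X = 36*(-1/48) + 18*(1/27) = -3/4 + 2/3 = -1/12 ≈ -0.083333)
(G*X)*36 = (152*(-1/12))*36 = -38/3*36 = -456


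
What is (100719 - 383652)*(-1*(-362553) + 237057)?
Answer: -169649456130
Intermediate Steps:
(100719 - 383652)*(-1*(-362553) + 237057) = -282933*(362553 + 237057) = -282933*599610 = -169649456130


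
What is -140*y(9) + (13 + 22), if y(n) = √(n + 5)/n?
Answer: 35 - 140*√14/9 ≈ -23.204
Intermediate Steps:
y(n) = √(5 + n)/n
-140*y(9) + (13 + 22) = -140*√(5 + 9)/9 + (13 + 22) = -140*√14/9 + 35 = 35 - 140*√14/9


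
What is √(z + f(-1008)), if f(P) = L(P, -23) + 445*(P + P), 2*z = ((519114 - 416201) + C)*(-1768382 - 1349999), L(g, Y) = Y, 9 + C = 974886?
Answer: I*√1680480826138 ≈ 1.2963e+6*I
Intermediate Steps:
C = 974877 (C = -9 + 974886 = 974877)
z = -1680479928995 (z = (((519114 - 416201) + 974877)*(-1768382 - 1349999))/2 = ((102913 + 974877)*(-3118381))/2 = (1077790*(-3118381))/2 = (½)*(-3360959857990) = -1680479928995)
f(P) = -23 + 890*P (f(P) = -23 + 445*(P + P) = -23 + 445*(2*P) = -23 + 890*P)
√(z + f(-1008)) = √(-1680479928995 + (-23 + 890*(-1008))) = √(-1680479928995 + (-23 - 897120)) = √(-1680479928995 - 897143) = √(-1680480826138) = I*√1680480826138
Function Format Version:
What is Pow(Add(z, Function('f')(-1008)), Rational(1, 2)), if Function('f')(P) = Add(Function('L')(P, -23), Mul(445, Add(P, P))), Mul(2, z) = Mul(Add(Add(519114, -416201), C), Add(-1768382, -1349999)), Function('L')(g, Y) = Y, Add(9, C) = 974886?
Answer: Mul(I, Pow(1680480826138, Rational(1, 2))) ≈ Mul(1.2963e+6, I)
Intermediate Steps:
C = 974877 (C = Add(-9, 974886) = 974877)
z = -1680479928995 (z = Mul(Rational(1, 2), Mul(Add(Add(519114, -416201), 974877), Add(-1768382, -1349999))) = Mul(Rational(1, 2), Mul(Add(102913, 974877), -3118381)) = Mul(Rational(1, 2), Mul(1077790, -3118381)) = Mul(Rational(1, 2), -3360959857990) = -1680479928995)
Function('f')(P) = Add(-23, Mul(890, P)) (Function('f')(P) = Add(-23, Mul(445, Add(P, P))) = Add(-23, Mul(445, Mul(2, P))) = Add(-23, Mul(890, P)))
Pow(Add(z, Function('f')(-1008)), Rational(1, 2)) = Pow(Add(-1680479928995, Add(-23, Mul(890, -1008))), Rational(1, 2)) = Pow(Add(-1680479928995, Add(-23, -897120)), Rational(1, 2)) = Pow(Add(-1680479928995, -897143), Rational(1, 2)) = Pow(-1680480826138, Rational(1, 2)) = Mul(I, Pow(1680480826138, Rational(1, 2)))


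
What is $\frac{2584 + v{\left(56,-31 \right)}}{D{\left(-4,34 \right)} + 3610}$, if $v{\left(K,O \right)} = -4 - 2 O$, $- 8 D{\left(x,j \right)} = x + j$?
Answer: $\frac{10568}{14425} \approx 0.73262$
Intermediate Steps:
$D{\left(x,j \right)} = - \frac{j}{8} - \frac{x}{8}$ ($D{\left(x,j \right)} = - \frac{x + j}{8} = - \frac{j + x}{8} = - \frac{j}{8} - \frac{x}{8}$)
$\frac{2584 + v{\left(56,-31 \right)}}{D{\left(-4,34 \right)} + 3610} = \frac{2584 - -58}{\left(\left(- \frac{1}{8}\right) 34 - - \frac{1}{2}\right) + 3610} = \frac{2584 + \left(-4 + 62\right)}{\left(- \frac{17}{4} + \frac{1}{2}\right) + 3610} = \frac{2584 + 58}{- \frac{15}{4} + 3610} = \frac{2642}{\frac{14425}{4}} = 2642 \cdot \frac{4}{14425} = \frac{10568}{14425}$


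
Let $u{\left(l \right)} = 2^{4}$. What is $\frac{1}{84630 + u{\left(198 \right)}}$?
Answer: $\frac{1}{84646} \approx 1.1814 \cdot 10^{-5}$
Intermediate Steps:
$u{\left(l \right)} = 16$
$\frac{1}{84630 + u{\left(198 \right)}} = \frac{1}{84630 + 16} = \frac{1}{84646}$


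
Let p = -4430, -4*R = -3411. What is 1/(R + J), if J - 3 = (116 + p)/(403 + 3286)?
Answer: 14756/12610191 ≈ 0.0011702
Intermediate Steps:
R = 3411/4 (R = -¼*(-3411) = 3411/4 ≈ 852.75)
J = 6753/3689 (J = 3 + (116 - 4430)/(403 + 3286) = 3 - 4314/3689 = 6753/3689 ≈ 1.8306)
1/(R + J) = 1/(3411/4 + 6753/3689) = 1/(12610191/14756) = 14756/12610191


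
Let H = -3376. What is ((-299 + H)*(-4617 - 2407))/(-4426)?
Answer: -12906600/2213 ≈ -5832.2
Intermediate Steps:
((-299 + H)*(-4617 - 2407))/(-4426) = ((-299 - 3376)*(-4617 - 2407))/(-4426) = -3675*(-7024)*(-1/4426) = 25813200*(-1/4426) = -12906600/2213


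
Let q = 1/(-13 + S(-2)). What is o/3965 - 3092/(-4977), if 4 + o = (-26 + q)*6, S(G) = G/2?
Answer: 11461327/19733805 ≈ 0.58080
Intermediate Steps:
S(G) = G/2 (S(G) = G*(1/2) = G/2)
q = -1/14 (q = 1/(-13 + (1/2)*(-2)) = 1/(-13 - 1) = 1/(-14) = -1/14 ≈ -0.071429)
o = -1123/7 (o = -4 + (-26 - 1/14)*6 = -4 - 365/14*6 = -4 - 1095/7 = -1123/7 ≈ -160.43)
o/3965 - 3092/(-4977) = -1123/7/3965 - 3092/(-4977) = -1123/7*1/3965 - 3092*(-1/4977) = -1123/27755 + 3092/4977 = 11461327/19733805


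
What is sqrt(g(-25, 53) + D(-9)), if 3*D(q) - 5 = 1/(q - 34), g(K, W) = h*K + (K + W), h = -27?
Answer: sqrt(11726229)/129 ≈ 26.545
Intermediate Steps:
g(K, W) = W - 26*K (g(K, W) = -27*K + (K + W) = W - 26*K)
D(q) = 5/3 + 1/(3*(-34 + q)) (D(q) = 5/3 + 1/(3*(q - 34)) = 5/3 + 1/(3*(-34 + q)))
sqrt(g(-25, 53) + D(-9)) = sqrt((53 - 26*(-25)) + (-169 + 5*(-9))/(3*(-34 - 9))) = sqrt((53 + 650) + (1/3)*(-169 - 45)/(-43)) = sqrt(703 + (1/3)*(-1/43)*(-214)) = sqrt(703 + 214/129) = sqrt(90901/129) = sqrt(11726229)/129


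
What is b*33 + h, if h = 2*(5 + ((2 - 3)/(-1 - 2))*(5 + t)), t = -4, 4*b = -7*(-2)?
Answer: 757/6 ≈ 126.17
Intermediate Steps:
b = 7/2 (b = (-7*(-2))/4 = (1/4)*14 = 7/2 ≈ 3.5000)
h = 32/3 (h = 2*(5 + ((2 - 3)/(-1 - 2))*(5 - 4)) = 2*(5 - 1/(-3)*1) = 2*(5 - 1*(-1/3)*1) = 2*(5 + (1/3)*1) = 2*(5 + 1/3) = 2*(16/3) = 32/3 ≈ 10.667)
b*33 + h = (7/2)*33 + 32/3 = 231/2 + 32/3 = 757/6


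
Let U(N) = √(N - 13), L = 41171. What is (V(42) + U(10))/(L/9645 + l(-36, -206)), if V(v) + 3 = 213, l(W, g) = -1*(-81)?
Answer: 144675/58744 + 9645*I*√3/822416 ≈ 2.4628 + 0.020313*I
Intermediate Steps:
l(W, g) = 81
V(v) = 210 (V(v) = -3 + 213 = 210)
U(N) = √(-13 + N)
(V(42) + U(10))/(L/9645 + l(-36, -206)) = (210 + √(-13 + 10))/(41171/9645 + 81) = (210 + √(-3))/(41171*(1/9645) + 81) = (210 + I*√3)/(41171/9645 + 81) = (210 + I*√3)/(822416/9645) = (210 + I*√3)*(9645/822416) = 144675/58744 + 9645*I*√3/822416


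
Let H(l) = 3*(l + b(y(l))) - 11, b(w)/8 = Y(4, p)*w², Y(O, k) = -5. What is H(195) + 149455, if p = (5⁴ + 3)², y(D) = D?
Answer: -4412971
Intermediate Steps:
p = 394384 (p = (625 + 3)² = 628² = 394384)
b(w) = -40*w² (b(w) = 8*(-5*w²) = -40*w²)
H(l) = -11 - 120*l² + 3*l (H(l) = 3*(l - 40*l²) - 11 = (-120*l² + 3*l) - 11 = -11 - 120*l² + 3*l)
H(195) + 149455 = (-11 - 120*195² + 3*195) + 149455 = (-11 - 120*38025 + 585) + 149455 = (-11 - 4563000 + 585) + 149455 = -4562426 + 149455 = -4412971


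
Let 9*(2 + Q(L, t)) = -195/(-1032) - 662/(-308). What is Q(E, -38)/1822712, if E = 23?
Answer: -414847/434519959104 ≈ -9.5473e-7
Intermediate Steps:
Q(L, t) = -414847/238392 (Q(L, t) = -2 + (-195/(-1032) - 662/(-308))/9 = -2 + (-195*(-1/1032) - 662*(-1/308))/9 = -2 + (65/344 + 331/154)/9 = -2 + (⅑)*(61937/26488) = -2 + 61937/238392 = -414847/238392)
Q(E, -38)/1822712 = -414847/238392/1822712 = -414847/238392*1/1822712 = -414847/434519959104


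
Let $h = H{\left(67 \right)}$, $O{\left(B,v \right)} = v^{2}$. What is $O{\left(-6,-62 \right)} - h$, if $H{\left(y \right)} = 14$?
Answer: $3830$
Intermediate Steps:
$h = 14$
$O{\left(-6,-62 \right)} - h = \left(-62\right)^{2} - 14 = 3844 - 14 = 3830$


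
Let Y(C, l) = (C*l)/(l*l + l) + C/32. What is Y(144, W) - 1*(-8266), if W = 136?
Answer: 2266405/274 ≈ 8271.5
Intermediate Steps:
Y(C, l) = C/32 + C*l/(l + l²) (Y(C, l) = (C*l)/(l² + l) + C*(1/32) = (C*l)/(l + l²) + C/32 = C*l/(l + l²) + C/32 = C/32 + C*l/(l + l²))
Y(144, W) - 1*(-8266) = (1/32)*144*(33 + 136)/(1 + 136) - 1*(-8266) = (1/32)*144*169/137 + 8266 = (1/32)*144*(1/137)*169 + 8266 = 1521/274 + 8266 = 2266405/274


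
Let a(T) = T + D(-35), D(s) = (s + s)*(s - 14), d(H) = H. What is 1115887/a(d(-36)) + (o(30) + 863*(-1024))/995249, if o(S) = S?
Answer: 1107586204155/3377875106 ≈ 327.89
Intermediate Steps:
D(s) = 2*s*(-14 + s) (D(s) = (2*s)*(-14 + s) = 2*s*(-14 + s))
a(T) = 3430 + T (a(T) = T + 2*(-35)*(-14 - 35) = T + 2*(-35)*(-49) = T + 3430 = 3430 + T)
1115887/a(d(-36)) + (o(30) + 863*(-1024))/995249 = 1115887/(3430 - 36) + (30 + 863*(-1024))/995249 = 1115887/3394 + (30 - 883712)*(1/995249) = 1115887*(1/3394) - 883682*1/995249 = 1115887/3394 - 883682/995249 = 1107586204155/3377875106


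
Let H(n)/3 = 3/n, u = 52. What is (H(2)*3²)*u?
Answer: 2106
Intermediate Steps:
H(n) = 9/n (H(n) = 3*(3/n) = 9/n)
(H(2)*3²)*u = ((9/2)*3²)*52 = ((9*(½))*9)*52 = ((9/2)*9)*52 = (81/2)*52 = 2106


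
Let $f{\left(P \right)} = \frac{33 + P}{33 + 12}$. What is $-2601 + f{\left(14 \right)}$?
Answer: $- \frac{116998}{45} \approx -2600.0$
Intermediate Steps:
$f{\left(P \right)} = \frac{11}{15} + \frac{P}{45}$ ($f{\left(P \right)} = \frac{33 + P}{45} = \left(33 + P\right) \frac{1}{45} = \frac{11}{15} + \frac{P}{45}$)
$-2601 + f{\left(14 \right)} = -2601 + \left(\frac{11}{15} + \frac{1}{45} \cdot 14\right) = -2601 + \left(\frac{11}{15} + \frac{14}{45}\right) = -2601 + \frac{47}{45} = - \frac{116998}{45}$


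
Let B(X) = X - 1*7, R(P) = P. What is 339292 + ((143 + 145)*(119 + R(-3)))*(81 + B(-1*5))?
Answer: 2644444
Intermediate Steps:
B(X) = -7 + X (B(X) = X - 7 = -7 + X)
339292 + ((143 + 145)*(119 + R(-3)))*(81 + B(-1*5)) = 339292 + ((143 + 145)*(119 - 3))*(81 + (-7 - 1*5)) = 339292 + (288*116)*(81 + (-7 - 5)) = 339292 + 33408*(81 - 12) = 339292 + 33408*69 = 339292 + 2305152 = 2644444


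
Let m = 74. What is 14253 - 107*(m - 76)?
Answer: 14467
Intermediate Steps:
14253 - 107*(m - 76) = 14253 - 107*(74 - 76) = 14253 - 107*(-2) = 14253 + 214 = 14467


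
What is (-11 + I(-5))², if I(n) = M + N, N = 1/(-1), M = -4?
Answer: 256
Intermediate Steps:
N = -1
I(n) = -5 (I(n) = -4 - 1 = -5)
(-11 + I(-5))² = (-11 - 5)² = (-16)² = 256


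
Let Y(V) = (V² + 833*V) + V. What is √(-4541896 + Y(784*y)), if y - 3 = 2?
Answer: 6*√391494 ≈ 3754.2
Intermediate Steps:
y = 5 (y = 3 + 2 = 5)
Y(V) = V² + 834*V
√(-4541896 + Y(784*y)) = √(-4541896 + (784*5)*(834 + 784*5)) = √(-4541896 + 3920*(834 + 3920)) = √(-4541896 + 3920*4754) = √(-4541896 + 18635680) = √14093784 = 6*√391494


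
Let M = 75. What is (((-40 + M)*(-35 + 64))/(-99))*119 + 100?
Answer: -110885/99 ≈ -1120.1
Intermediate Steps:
(((-40 + M)*(-35 + 64))/(-99))*119 + 100 = (((-40 + 75)*(-35 + 64))/(-99))*119 + 100 = ((35*29)*(-1/99))*119 + 100 = (1015*(-1/99))*119 + 100 = -1015/99*119 + 100 = -120785/99 + 100 = -110885/99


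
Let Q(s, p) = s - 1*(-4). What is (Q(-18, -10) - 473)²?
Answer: 237169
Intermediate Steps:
Q(s, p) = 4 + s (Q(s, p) = s + 4 = 4 + s)
(Q(-18, -10) - 473)² = ((4 - 18) - 473)² = (-14 - 473)² = (-487)² = 237169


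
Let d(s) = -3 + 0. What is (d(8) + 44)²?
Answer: 1681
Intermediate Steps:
d(s) = -3
(d(8) + 44)² = (-3 + 44)² = 41² = 1681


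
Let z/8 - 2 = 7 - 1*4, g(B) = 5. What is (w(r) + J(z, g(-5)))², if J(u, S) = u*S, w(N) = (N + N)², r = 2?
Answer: 46656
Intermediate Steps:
w(N) = 4*N² (w(N) = (2*N)² = 4*N²)
z = 40 (z = 16 + 8*(7 - 1*4) = 16 + 8*(7 - 4) = 16 + 8*3 = 16 + 24 = 40)
J(u, S) = S*u
(w(r) + J(z, g(-5)))² = (4*2² + 5*40)² = (4*4 + 200)² = (16 + 200)² = 216² = 46656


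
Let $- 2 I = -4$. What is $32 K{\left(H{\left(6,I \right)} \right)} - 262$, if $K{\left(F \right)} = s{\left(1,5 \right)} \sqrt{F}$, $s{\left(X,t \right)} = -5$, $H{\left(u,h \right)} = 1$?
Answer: $-422$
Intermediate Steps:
$I = 2$ ($I = \left(- \frac{1}{2}\right) \left(-4\right) = 2$)
$K{\left(F \right)} = - 5 \sqrt{F}$
$32 K{\left(H{\left(6,I \right)} \right)} - 262 = 32 \left(- 5 \sqrt{1}\right) - 262 = 32 \left(\left(-5\right) 1\right) - 262 = 32 \left(-5\right) - 262 = -160 - 262 = -422$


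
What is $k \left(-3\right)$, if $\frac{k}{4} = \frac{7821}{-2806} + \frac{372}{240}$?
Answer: $\frac{104151}{7015} \approx 14.847$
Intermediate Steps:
$k = - \frac{34717}{7015}$ ($k = 4 \left(\frac{7821}{-2806} + \frac{372}{240}\right) = 4 \left(7821 \left(- \frac{1}{2806}\right) + 372 \cdot \frac{1}{240}\right) = 4 \left(- \frac{7821}{2806} + \frac{31}{20}\right) = 4 \left(- \frac{34717}{28060}\right) = - \frac{34717}{7015} \approx -4.949$)
$k \left(-3\right) = \left(- \frac{34717}{7015}\right) \left(-3\right) = \frac{104151}{7015}$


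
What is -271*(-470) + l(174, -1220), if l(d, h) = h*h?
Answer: 1615770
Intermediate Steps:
l(d, h) = h**2
-271*(-470) + l(174, -1220) = -271*(-470) + (-1220)**2 = 127370 + 1488400 = 1615770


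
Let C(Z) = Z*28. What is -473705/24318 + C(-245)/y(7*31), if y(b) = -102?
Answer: 19750595/413406 ≈ 47.775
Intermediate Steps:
C(Z) = 28*Z
-473705/24318 + C(-245)/y(7*31) = -473705/24318 + (28*(-245))/(-102) = -473705*1/24318 - 6860*(-1/102) = -473705/24318 + 3430/51 = 19750595/413406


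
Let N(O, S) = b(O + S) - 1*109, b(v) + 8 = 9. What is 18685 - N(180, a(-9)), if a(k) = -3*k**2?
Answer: 18793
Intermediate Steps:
b(v) = 1 (b(v) = -8 + 9 = 1)
N(O, S) = -108 (N(O, S) = 1 - 1*109 = 1 - 109 = -108)
18685 - N(180, a(-9)) = 18685 - 1*(-108) = 18685 + 108 = 18793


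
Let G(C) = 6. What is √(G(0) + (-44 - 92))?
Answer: I*√130 ≈ 11.402*I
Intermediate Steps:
√(G(0) + (-44 - 92)) = √(6 + (-44 - 92)) = √(6 - 136) = √(-130) = I*√130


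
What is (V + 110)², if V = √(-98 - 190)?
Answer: 11812 + 2640*I*√2 ≈ 11812.0 + 3733.5*I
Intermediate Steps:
V = 12*I*√2 (V = √(-288) = 12*I*√2 ≈ 16.971*I)
(V + 110)² = (12*I*√2 + 110)² = (110 + 12*I*√2)²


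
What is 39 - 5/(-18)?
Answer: 707/18 ≈ 39.278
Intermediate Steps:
39 - 5/(-18) = 39 - 5*(-1/18) = 39 + 5/18 = 707/18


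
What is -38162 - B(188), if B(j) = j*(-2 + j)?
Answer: -73130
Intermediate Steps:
-38162 - B(188) = -38162 - 188*(-2 + 188) = -38162 - 188*186 = -38162 - 1*34968 = -38162 - 34968 = -73130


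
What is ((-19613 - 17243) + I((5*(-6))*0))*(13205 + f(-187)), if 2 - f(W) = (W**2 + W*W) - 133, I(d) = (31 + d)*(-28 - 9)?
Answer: 2150893794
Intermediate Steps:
I(d) = -1147 - 37*d (I(d) = (31 + d)*(-37) = -1147 - 37*d)
f(W) = 135 - 2*W**2 (f(W) = 2 - ((W**2 + W*W) - 133) = 2 - ((W**2 + W**2) - 133) = 2 - (2*W**2 - 133) = 2 - (-133 + 2*W**2) = 2 + (133 - 2*W**2) = 135 - 2*W**2)
((-19613 - 17243) + I((5*(-6))*0))*(13205 + f(-187)) = ((-19613 - 17243) + (-1147 - 37*5*(-6)*0))*(13205 + (135 - 2*(-187)**2)) = (-36856 + (-1147 - (-1110)*0))*(13205 + (135 - 2*34969)) = (-36856 + (-1147 - 37*0))*(13205 + (135 - 69938)) = (-36856 + (-1147 + 0))*(13205 - 69803) = (-36856 - 1147)*(-56598) = -38003*(-56598) = 2150893794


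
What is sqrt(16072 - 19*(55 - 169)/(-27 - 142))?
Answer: sqrt(2714002)/13 ≈ 126.72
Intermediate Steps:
sqrt(16072 - 19*(55 - 169)/(-27 - 142)) = sqrt(16072 - (-2166)/(-169)) = sqrt(16072 - (-2166)*(-1)/169) = sqrt(16072 - 19*114/169) = sqrt(16072 - 2166/169) = sqrt(2714002/169) = sqrt(2714002)/13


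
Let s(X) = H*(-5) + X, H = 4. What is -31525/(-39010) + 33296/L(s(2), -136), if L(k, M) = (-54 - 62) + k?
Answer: -129465261/522734 ≈ -247.67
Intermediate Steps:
s(X) = -20 + X (s(X) = 4*(-5) + X = -20 + X)
L(k, M) = -116 + k
-31525/(-39010) + 33296/L(s(2), -136) = -31525/(-39010) + 33296/(-116 + (-20 + 2)) = -31525*(-1/39010) + 33296/(-116 - 18) = 6305/7802 + 33296/(-134) = 6305/7802 + 33296*(-1/134) = 6305/7802 - 16648/67 = -129465261/522734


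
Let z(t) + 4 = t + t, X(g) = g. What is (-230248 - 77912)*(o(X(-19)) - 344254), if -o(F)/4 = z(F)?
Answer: 106033541760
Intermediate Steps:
z(t) = -4 + 2*t (z(t) = -4 + (t + t) = -4 + 2*t)
o(F) = 16 - 8*F (o(F) = -4*(-4 + 2*F) = 16 - 8*F)
(-230248 - 77912)*(o(X(-19)) - 344254) = (-230248 - 77912)*((16 - 8*(-19)) - 344254) = -308160*((16 + 152) - 344254) = -308160*(168 - 344254) = -308160*(-344086) = 106033541760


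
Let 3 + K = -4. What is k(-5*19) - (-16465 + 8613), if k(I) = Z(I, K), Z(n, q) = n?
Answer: 7757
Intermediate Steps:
K = -7 (K = -3 - 4 = -7)
k(I) = I
k(-5*19) - (-16465 + 8613) = -5*19 - (-16465 + 8613) = -95 - 1*(-7852) = -95 + 7852 = 7757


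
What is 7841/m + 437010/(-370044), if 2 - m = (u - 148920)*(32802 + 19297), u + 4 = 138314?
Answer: -20130273957743/17045780578104 ≈ -1.1810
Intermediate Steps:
u = 138310 (u = -4 + 138314 = 138310)
m = 552770392 (m = 2 - (138310 - 148920)*(32802 + 19297) = 2 - (-10610)*52099 = 2 - 1*(-552770390) = 2 + 552770390 = 552770392)
7841/m + 437010/(-370044) = 7841/552770392 + 437010/(-370044) = 7841*(1/552770392) + 437010*(-1/370044) = 7841/552770392 - 72835/61674 = -20130273957743/17045780578104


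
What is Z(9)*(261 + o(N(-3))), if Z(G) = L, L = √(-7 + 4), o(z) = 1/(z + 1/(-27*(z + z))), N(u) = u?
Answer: 126423*I*√3/485 ≈ 451.49*I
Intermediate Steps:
o(z) = 1/(z - 1/(54*z)) (o(z) = 1/(z + 1/(-54*z)) = 1/(z - 1/(54*z)))
L = I*√3 (L = √(-3) = I*√3 ≈ 1.732*I)
Z(G) = I*√3
Z(9)*(261 + o(N(-3))) = (I*√3)*(261 + 54*(-3)/(-1 + 54*(-3)²)) = (I*√3)*(261 + 54*(-3)/(-1 + 54*9)) = (I*√3)*(261 + 54*(-3)/(-1 + 486)) = (I*√3)*(261 + 54*(-3)/485) = (I*√3)*(261 + 54*(-3)*(1/485)) = (I*√3)*(261 - 162/485) = (I*√3)*(126423/485) = 126423*I*√3/485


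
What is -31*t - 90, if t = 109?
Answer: -3469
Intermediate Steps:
-31*t - 90 = -31*109 - 90 = -3379 - 90 = -3469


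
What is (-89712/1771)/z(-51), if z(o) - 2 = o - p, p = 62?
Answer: 4272/9361 ≈ 0.45636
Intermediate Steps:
z(o) = -60 + o (z(o) = 2 + (o - 1*62) = 2 + (o - 62) = 2 + (-62 + o) = -60 + o)
(-89712/1771)/z(-51) = (-89712/1771)/(-60 - 51) = -89712*1/1771/(-111) = -12816/253*(-1/111) = 4272/9361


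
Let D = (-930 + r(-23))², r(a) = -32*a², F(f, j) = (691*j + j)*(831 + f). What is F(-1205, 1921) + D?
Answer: -178262004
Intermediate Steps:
F(f, j) = 692*j*(831 + f) (F(f, j) = (692*j)*(831 + f) = 692*j*(831 + f))
D = 318908164 (D = (-930 - 32*(-23)²)² = (-930 - 32*529)² = (-930 - 16928)² = (-17858)² = 318908164)
F(-1205, 1921) + D = 692*1921*(831 - 1205) + 318908164 = 692*1921*(-374) + 318908164 = -497170168 + 318908164 = -178262004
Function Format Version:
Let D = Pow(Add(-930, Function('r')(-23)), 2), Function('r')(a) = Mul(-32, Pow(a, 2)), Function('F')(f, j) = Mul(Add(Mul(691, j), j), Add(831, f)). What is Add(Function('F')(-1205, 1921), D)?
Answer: -178262004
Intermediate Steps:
Function('F')(f, j) = Mul(692, j, Add(831, f)) (Function('F')(f, j) = Mul(Mul(692, j), Add(831, f)) = Mul(692, j, Add(831, f)))
D = 318908164 (D = Pow(Add(-930, Mul(-32, Pow(-23, 2))), 2) = Pow(Add(-930, Mul(-32, 529)), 2) = Pow(Add(-930, -16928), 2) = Pow(-17858, 2) = 318908164)
Add(Function('F')(-1205, 1921), D) = Add(Mul(692, 1921, Add(831, -1205)), 318908164) = Add(Mul(692, 1921, -374), 318908164) = Add(-497170168, 318908164) = -178262004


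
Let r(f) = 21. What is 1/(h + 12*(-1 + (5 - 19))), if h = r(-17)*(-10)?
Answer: -1/390 ≈ -0.0025641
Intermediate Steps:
h = -210 (h = 21*(-10) = -210)
1/(h + 12*(-1 + (5 - 19))) = 1/(-210 + 12*(-1 + (5 - 19))) = 1/(-210 + 12*(-1 - 14)) = 1/(-210 + 12*(-15)) = 1/(-210 - 180) = 1/(-390) = -1/390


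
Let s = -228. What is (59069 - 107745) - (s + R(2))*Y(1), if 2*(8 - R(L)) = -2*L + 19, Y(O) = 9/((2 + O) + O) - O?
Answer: -387133/8 ≈ -48392.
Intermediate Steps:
Y(O) = -O + 9/(2 + 2*O) (Y(O) = 9/(2 + 2*O) - O = -O + 9/(2 + 2*O))
R(L) = -3/2 + L (R(L) = 8 - (-2*L + 19)/2 = 8 - (19 - 2*L)/2 = 8 + (-19/2 + L) = -3/2 + L)
(59069 - 107745) - (s + R(2))*Y(1) = (59069 - 107745) - (-228 + (-3/2 + 2))*(9/2 - 1*1 - 1*1²)/(1 + 1) = -48676 - (-228 + ½)*(9/2 - 1 - 1*1)/2 = -48676 - (-455)*(9/2 - 1 - 1)/2/2 = -48676 - (-455)*(½)*(5/2)/2 = -48676 - (-455)*5/(2*4) = -48676 - 1*(-2275/8) = -48676 + 2275/8 = -387133/8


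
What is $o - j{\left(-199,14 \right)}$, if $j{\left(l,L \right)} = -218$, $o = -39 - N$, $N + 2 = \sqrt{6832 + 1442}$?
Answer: $181 - \sqrt{8274} \approx 90.038$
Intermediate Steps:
$N = -2 + \sqrt{8274}$ ($N = -2 + \sqrt{6832 + 1442} = -2 + \sqrt{8274} \approx 88.962$)
$o = -37 - \sqrt{8274}$ ($o = -39 - \left(-2 + \sqrt{8274}\right) = -39 + \left(2 - \sqrt{8274}\right) = -37 - \sqrt{8274} \approx -127.96$)
$o - j{\left(-199,14 \right)} = \left(-37 - \sqrt{8274}\right) - -218 = \left(-37 - \sqrt{8274}\right) + 218 = 181 - \sqrt{8274}$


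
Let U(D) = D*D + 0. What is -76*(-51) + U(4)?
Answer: 3892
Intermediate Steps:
U(D) = D² (U(D) = D² + 0 = D²)
-76*(-51) + U(4) = -76*(-51) + 4² = 3876 + 16 = 3892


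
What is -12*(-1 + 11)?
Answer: -120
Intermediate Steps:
-12*(-1 + 11) = -12*10 = -120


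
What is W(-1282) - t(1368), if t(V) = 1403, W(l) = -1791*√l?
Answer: -1403 - 1791*I*√1282 ≈ -1403.0 - 64127.0*I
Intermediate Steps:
W(-1282) - t(1368) = -1791*I*√1282 - 1*1403 = -1791*I*√1282 - 1403 = -1403 - 1791*I*√1282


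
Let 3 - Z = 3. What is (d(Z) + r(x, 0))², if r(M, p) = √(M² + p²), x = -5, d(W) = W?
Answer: 25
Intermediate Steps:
Z = 0 (Z = 3 - 1*3 = 3 - 3 = 0)
(d(Z) + r(x, 0))² = (0 + √((-5)² + 0²))² = (0 + √(25 + 0))² = (0 + √25)² = (0 + 5)² = 5² = 25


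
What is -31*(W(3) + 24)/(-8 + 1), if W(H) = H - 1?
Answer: 806/7 ≈ 115.14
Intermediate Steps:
W(H) = -1 + H
-31*(W(3) + 24)/(-8 + 1) = -31*((-1 + 3) + 24)/(-8 + 1) = -31*(2 + 24)/(-7) = -806*(-1)/7 = -31*(-26/7) = 806/7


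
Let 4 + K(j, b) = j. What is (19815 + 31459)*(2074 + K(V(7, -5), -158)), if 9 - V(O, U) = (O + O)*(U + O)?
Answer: 105162974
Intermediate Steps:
V(O, U) = 9 - 2*O*(O + U) (V(O, U) = 9 - (O + O)*(U + O) = 9 - 2*O*(O + U))
K(j, b) = -4 + j
(19815 + 31459)*(2074 + K(V(7, -5), -158)) = (19815 + 31459)*(2074 + (-4 + (9 - 2*7² - 2*7*(-5)))) = 51274*(2074 + (-4 + (9 - 2*49 + 70))) = 51274*(2074 + (-4 + (9 - 98 + 70))) = 51274*(2074 + (-4 - 19)) = 51274*(2074 - 23) = 51274*2051 = 105162974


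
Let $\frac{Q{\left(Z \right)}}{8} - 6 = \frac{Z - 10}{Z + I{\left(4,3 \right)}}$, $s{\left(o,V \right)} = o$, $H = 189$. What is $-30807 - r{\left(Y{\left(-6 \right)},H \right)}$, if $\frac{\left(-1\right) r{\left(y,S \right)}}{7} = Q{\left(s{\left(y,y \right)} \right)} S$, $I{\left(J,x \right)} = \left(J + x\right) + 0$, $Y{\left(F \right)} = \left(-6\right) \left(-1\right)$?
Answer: $\frac{382725}{13} \approx 29440.0$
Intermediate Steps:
$Y{\left(F \right)} = 6$
$I{\left(J,x \right)} = J + x$
$Q{\left(Z \right)} = 48 + \frac{8 \left(-10 + Z\right)}{7 + Z}$ ($Q{\left(Z \right)} = 48 + 8 \frac{Z - 10}{Z + \left(4 + 3\right)} = 48 + 8 \frac{-10 + Z}{Z + 7} = 48 + 8 \frac{-10 + Z}{7 + Z} = 48 + \frac{8 \left(-10 + Z\right)}{7 + Z}$)
$r{\left(y,S \right)} = - \frac{56 S \left(32 + 7 y\right)}{7 + y}$ ($r{\left(y,S \right)} = - 7 \frac{8 \left(32 + 7 y\right)}{7 + y} S = - 7 \frac{8 S \left(32 + 7 y\right)}{7 + y} = - \frac{56 S \left(32 + 7 y\right)}{7 + y}$)
$-30807 - r{\left(Y{\left(-6 \right)},H \right)} = -30807 - \left(-56\right) 189 \frac{1}{7 + 6} \left(32 + 7 \cdot 6\right) = -30807 - \left(-56\right) 189 \cdot \frac{1}{13} \left(32 + 42\right) = -30807 - \left(-56\right) 189 \cdot \frac{1}{13} \cdot 74 = -30807 - - \frac{783216}{13} = -30807 + \frac{783216}{13} = \frac{382725}{13}$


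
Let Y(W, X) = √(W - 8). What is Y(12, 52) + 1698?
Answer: 1700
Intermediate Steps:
Y(W, X) = √(-8 + W)
Y(12, 52) + 1698 = √(-8 + 12) + 1698 = √4 + 1698 = 2 + 1698 = 1700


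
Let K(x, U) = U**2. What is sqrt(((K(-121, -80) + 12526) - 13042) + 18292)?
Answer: 4*sqrt(1511) ≈ 155.49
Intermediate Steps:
sqrt(((K(-121, -80) + 12526) - 13042) + 18292) = sqrt((((-80)**2 + 12526) - 13042) + 18292) = sqrt(((6400 + 12526) - 13042) + 18292) = sqrt((18926 - 13042) + 18292) = sqrt(5884 + 18292) = sqrt(24176) = 4*sqrt(1511)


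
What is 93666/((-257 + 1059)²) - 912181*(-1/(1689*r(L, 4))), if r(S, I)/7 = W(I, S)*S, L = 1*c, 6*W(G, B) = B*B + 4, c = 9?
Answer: 727913640469/969586613730 ≈ 0.75075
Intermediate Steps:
W(G, B) = ⅔ + B²/6 (W(G, B) = (B*B + 4)/6 = (B² + 4)/6 = (4 + B²)/6 = ⅔ + B²/6)
L = 9 (L = 1*9 = 9)
r(S, I) = 7*S*(⅔ + S²/6) (r(S, I) = 7*((⅔ + S²/6)*S) = 7*(S*(⅔ + S²/6)) = 7*S*(⅔ + S²/6))
93666/((-257 + 1059)²) - 912181*(-1/(1689*r(L, 4))) = 93666/((-257 + 1059)²) - 912181*(-2/(35469*(4 + 9²))) = 93666/(802²) - 912181*(-2/(35469*(4 + 81))) = 93666/643204 - 912181/((-3941*9*85/2)) = 93666*(1/643204) - 912181/((-1689*1785/2)) = 46833/321602 - 912181/(-3014865/2) = 46833/321602 - 912181*(-2/3014865) = 46833/321602 + 1824362/3014865 = 727913640469/969586613730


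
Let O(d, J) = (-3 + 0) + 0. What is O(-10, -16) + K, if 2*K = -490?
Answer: -248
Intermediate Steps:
O(d, J) = -3 (O(d, J) = -3 + 0 = -3)
K = -245 (K = (½)*(-490) = -245)
O(-10, -16) + K = -3 - 245 = -248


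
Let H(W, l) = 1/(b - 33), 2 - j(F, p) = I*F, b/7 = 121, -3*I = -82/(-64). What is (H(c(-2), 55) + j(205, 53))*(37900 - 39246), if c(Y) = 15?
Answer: -2354845171/19536 ≈ -1.2054e+5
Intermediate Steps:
I = -41/96 (I = -(-82)/(3*(-64)) = -(-82)*(-1)/(3*64) = -1/3*41/32 = -41/96 ≈ -0.42708)
b = 847 (b = 7*121 = 847)
j(F, p) = 2 + 41*F/96 (j(F, p) = 2 - (-41)*F/96 = 2 + 41*F/96)
H(W, l) = 1/814 (H(W, l) = 1/(847 - 33) = 1/814)
(H(c(-2), 55) + j(205, 53))*(37900 - 39246) = (1/814 + (2 + (41/96)*205))*(37900 - 39246) = (1/814 + (2 + 8405/96))*(-1346) = (1/814 + 8597/96)*(-1346) = (3499027/39072)*(-1346) = -2354845171/19536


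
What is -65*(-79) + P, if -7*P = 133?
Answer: 5116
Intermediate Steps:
P = -19 (P = -1/7*133 = -19)
-65*(-79) + P = -65*(-79) - 19 = 5135 - 19 = 5116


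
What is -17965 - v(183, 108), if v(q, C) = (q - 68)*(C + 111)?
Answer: -43150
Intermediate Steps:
v(q, C) = (-68 + q)*(111 + C)
-17965 - v(183, 108) = -17965 - (-7548 - 68*108 + 111*183 + 108*183) = -17965 - (-7548 - 7344 + 20313 + 19764) = -17965 - 1*25185 = -17965 - 25185 = -43150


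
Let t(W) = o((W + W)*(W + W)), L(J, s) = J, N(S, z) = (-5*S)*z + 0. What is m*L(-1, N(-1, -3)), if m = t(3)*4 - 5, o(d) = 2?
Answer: -3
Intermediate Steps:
N(S, z) = -5*S*z (N(S, z) = -5*S*z + 0 = -5*S*z)
t(W) = 2
m = 3 (m = 2*4 - 5 = 8 - 5 = 3)
m*L(-1, N(-1, -3)) = 3*(-1) = -3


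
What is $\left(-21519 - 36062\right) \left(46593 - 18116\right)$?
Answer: $-1639734137$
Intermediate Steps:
$\left(-21519 - 36062\right) \left(46593 - 18116\right) = - 57581 \left(46593 - 18116\right) = \left(-57581\right) 28477 = -1639734137$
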